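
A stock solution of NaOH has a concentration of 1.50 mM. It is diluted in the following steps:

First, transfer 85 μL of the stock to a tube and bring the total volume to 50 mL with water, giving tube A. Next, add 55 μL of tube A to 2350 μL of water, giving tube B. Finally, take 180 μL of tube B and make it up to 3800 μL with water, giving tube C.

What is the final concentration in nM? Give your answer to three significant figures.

Step 1: 85 μL brought to 50 mL → factor 50000/85 = 588.24
Step 2: 55 μL + 2350 μL = 2405 μL total → factor 2405/55 = 43.727
Step 3: 180 μL brought to 3800 μL → factor 3800/180 = 21.111
Overall dilution factor = 588.24 × 43.727 × 21.111 = 5.4302 × 10^5
Final = 1.50 mM / 5.4302 × 10^5 = 2.762 × 10^-6 mM = 2.76 nM

2.76 nM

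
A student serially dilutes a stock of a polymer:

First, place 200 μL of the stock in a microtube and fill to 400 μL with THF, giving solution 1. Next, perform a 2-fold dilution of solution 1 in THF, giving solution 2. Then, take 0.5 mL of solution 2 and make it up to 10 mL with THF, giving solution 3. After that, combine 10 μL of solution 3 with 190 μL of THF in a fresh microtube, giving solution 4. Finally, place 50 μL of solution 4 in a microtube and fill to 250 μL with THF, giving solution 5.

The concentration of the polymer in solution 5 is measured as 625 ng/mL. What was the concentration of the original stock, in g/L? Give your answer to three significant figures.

Step 1: 200 μL brought to 400 μL → factor 400/200 = 2
Step 2: 2-fold → factor 2
Step 3: 0.5 mL brought to 10 mL → factor 10/0.5 = 20
Step 4: 10 μL + 190 μL = 200 μL total → factor 200/10 = 20
Step 5: 50 μL brought to 250 μL → factor 250/50 = 5
Overall dilution factor = 2 × 2 × 20 × 20 × 5 = 8000
Stock = 625 ng/mL × 8000 = 5.000 × 10^6 ng/mL = 5.00 g/L

5.00 g/L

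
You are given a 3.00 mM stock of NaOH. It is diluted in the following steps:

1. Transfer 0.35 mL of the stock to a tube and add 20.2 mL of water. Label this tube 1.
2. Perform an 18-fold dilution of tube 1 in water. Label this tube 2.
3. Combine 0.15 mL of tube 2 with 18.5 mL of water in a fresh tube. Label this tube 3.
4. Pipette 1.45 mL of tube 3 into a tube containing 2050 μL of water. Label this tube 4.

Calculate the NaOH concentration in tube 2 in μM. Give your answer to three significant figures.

2.84 μM

Step 1: 0.35 mL + 20.2 mL = 20.55 mL total → factor 20.55/0.35 = 58.714
Step 2: 18-fold → factor 18
Dilution factor through tube 2 = 58.714 × 18 = 1056.9
[tube 2] = 3.00 mM / 1056.9 = 0.002839 mM = 2.84 μM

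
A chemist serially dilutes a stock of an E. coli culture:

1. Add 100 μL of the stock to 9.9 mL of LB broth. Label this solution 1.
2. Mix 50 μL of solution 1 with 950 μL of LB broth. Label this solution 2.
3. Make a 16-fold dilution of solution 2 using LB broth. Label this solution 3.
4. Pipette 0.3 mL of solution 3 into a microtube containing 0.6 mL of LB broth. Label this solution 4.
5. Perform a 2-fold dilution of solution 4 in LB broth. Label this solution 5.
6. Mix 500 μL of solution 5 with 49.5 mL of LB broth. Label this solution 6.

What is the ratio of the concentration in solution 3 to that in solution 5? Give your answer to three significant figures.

Step 1: 100 μL + 9.9 mL = 10000 μL total → factor 10000/100 = 100
Step 2: 50 μL + 950 μL = 1000 μL total → factor 1000/50 = 20
Step 3: 16-fold → factor 16
Step 4: 0.3 mL + 0.6 mL = 0.9 mL total → factor 0.9/0.3 = 3
Step 5: 2-fold → factor 2
Dilution factor to solution 3 = 32000; to solution 5 = 1.92 × 10^5
[solution 3]/[solution 5] = (factor to solution 5)/(factor to solution 3) = 1.92 × 10^5/32000 = 6.00

6.00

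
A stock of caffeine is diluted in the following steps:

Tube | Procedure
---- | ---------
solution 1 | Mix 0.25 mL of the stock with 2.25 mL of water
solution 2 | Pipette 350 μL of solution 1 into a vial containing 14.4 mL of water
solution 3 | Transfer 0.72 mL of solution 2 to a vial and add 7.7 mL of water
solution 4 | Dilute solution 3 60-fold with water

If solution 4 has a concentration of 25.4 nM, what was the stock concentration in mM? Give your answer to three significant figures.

Step 1: 0.25 mL + 2.25 mL = 2.5 mL total → factor 2.5/0.25 = 10
Step 2: 350 μL + 14.4 mL = 14750 μL total → factor 14750/350 = 42.143
Step 3: 0.72 mL + 7.7 mL = 8.42 mL total → factor 8.42/0.72 = 11.694
Step 4: 60-fold → factor 60
Overall dilution factor = 10 × 42.143 × 11.694 × 60 = 2.957 × 10^5
Stock = 25.4 nM × 2.957 × 10^5 = 7.511 × 10^6 nM = 7.51 mM

7.51 mM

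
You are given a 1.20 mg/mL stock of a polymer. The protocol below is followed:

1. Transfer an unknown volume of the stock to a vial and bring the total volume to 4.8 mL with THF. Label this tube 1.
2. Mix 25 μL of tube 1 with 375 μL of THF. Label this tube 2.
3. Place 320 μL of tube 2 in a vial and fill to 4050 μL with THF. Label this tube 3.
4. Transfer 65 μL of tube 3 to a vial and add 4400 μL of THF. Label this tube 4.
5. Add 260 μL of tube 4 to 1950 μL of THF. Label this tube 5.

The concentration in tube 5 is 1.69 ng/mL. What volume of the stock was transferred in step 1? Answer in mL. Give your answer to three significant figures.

Step 1: v brought to 4.8 mL → factor = 4.8 mL/v
Step 2: 25 μL + 375 μL = 400 μL total → factor 400/25 = 16
Step 3: 320 μL brought to 4050 μL → factor 4050/320 = 12.656
Step 4: 65 μL + 4400 μL = 4465 μL total → factor 4465/65 = 68.692
Step 5: 260 μL + 1950 μL = 2210 μL total → factor 2210/260 = 8.5
Product of known-step factors = 1.1824 × 10^5
Overall factor = 1.20 mg/mL / (1.69 ng/mL) = 7.1006 × 10^5
Step-1 factor = 7.1006 × 10^5 / 1.1824 × 10^5 = 6.0054
v = 4.8 mL / 6.0054 = 0.799 mL

0.799 mL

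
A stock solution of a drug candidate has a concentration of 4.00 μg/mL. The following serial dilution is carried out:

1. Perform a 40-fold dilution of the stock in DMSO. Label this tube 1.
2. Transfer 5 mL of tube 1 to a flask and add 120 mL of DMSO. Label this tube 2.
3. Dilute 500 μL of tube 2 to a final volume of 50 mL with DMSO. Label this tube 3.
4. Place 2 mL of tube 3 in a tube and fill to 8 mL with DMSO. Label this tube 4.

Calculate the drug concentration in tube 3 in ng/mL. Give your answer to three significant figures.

0.0400 ng/mL

Step 1: 40-fold → factor 40
Step 2: 5 mL + 120 mL = 125 mL total → factor 125/5 = 25
Step 3: 500 μL brought to 50 mL → factor 50000/500 = 100
Dilution factor through tube 3 = 40 × 25 × 100 = 1 × 10^5
[tube 3] = 4.00 μg/mL / 1 × 10^5 = 4.000 × 10^-5 μg/mL = 0.0400 ng/mL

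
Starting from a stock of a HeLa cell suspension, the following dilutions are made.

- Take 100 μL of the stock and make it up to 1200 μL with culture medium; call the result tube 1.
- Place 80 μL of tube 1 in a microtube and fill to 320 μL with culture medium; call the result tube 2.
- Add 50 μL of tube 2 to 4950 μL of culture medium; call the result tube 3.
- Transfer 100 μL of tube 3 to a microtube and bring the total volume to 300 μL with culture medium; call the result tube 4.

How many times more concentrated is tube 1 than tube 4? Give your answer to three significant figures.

1.20 × 10^3

Step 1: 100 μL brought to 1200 μL → factor 1200/100 = 12
Step 2: 80 μL brought to 320 μL → factor 320/80 = 4
Step 3: 50 μL + 4950 μL = 5000 μL total → factor 5000/50 = 100
Step 4: 100 μL brought to 300 μL → factor 300/100 = 3
Dilution factor to tube 1 = 12; to tube 4 = 14400
[tube 1]/[tube 4] = (factor to tube 4)/(factor to tube 1) = 14400/12 = 1.20 × 10^3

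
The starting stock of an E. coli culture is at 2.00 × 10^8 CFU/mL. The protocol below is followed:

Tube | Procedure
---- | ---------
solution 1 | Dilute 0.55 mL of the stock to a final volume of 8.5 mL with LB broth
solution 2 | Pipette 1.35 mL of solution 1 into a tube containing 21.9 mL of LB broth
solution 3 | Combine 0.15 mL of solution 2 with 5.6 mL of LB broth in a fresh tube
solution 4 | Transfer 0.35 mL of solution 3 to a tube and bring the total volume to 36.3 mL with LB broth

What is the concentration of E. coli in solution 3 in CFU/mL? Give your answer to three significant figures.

1.96 × 10^4 CFU/mL

Step 1: 0.55 mL brought to 8.5 mL → factor 8.5/0.55 = 15.455
Step 2: 1.35 mL + 21.9 mL = 23.25 mL total → factor 23.25/1.35 = 17.222
Step 3: 0.15 mL + 5.6 mL = 5.75 mL total → factor 5.75/0.15 = 38.333
Dilution factor through solution 3 = 15.455 × 17.222 × 38.333 = 10203
[solution 3] = 2.00 × 10^8 CFU/mL / 10203 = 1.96 × 10^4 CFU/mL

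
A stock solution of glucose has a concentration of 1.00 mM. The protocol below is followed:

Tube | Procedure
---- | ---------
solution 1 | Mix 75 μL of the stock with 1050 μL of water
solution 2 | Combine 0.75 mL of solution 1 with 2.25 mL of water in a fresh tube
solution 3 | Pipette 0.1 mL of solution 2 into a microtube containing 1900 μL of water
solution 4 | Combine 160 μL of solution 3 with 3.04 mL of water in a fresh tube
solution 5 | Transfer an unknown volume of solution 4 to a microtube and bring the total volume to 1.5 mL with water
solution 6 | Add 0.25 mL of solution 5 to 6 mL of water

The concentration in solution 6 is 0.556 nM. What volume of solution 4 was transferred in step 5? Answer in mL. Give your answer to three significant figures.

Step 1: 75 μL + 1050 μL = 1125 μL total → factor 1125/75 = 15
Step 2: 0.75 mL + 2.25 mL = 3 mL total → factor 3/0.75 = 4
Step 3: 0.1 mL + 1900 μL = 2 mL total → factor 2/0.1 = 20
Step 4: 160 μL + 3.04 mL = 3200 μL total → factor 3200/160 = 20
Step 5: v brought to 1.5 mL → factor = 1.5 mL/v
Step 6: 0.25 mL + 6 mL = 6.25 mL total → factor 6.25/0.25 = 25
Product of known-step factors = 6 × 10^5
Overall factor = 1.00 mM / (0.556 nM) = 1.7986 × 10^6
Step-5 factor = 1.7986 × 10^6 / 6 × 10^5 = 2.9976
v = 1.5 mL / 2.9976 = 0.500 mL

0.500 mL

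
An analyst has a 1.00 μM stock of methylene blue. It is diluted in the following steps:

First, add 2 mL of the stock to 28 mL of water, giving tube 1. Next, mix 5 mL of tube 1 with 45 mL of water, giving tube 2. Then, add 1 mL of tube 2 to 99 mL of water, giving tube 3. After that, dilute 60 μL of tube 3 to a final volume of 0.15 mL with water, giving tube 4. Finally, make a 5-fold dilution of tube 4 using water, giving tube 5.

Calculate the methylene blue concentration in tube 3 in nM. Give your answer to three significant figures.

0.0667 nM

Step 1: 2 mL + 28 mL = 30 mL total → factor 30/2 = 15
Step 2: 5 mL + 45 mL = 50 mL total → factor 50/5 = 10
Step 3: 1 mL + 99 mL = 100 mL total → factor 100/1 = 100
Dilution factor through tube 3 = 15 × 10 × 100 = 15000
[tube 3] = 1.00 μM / 15000 = 6.667 × 10^-5 μM = 0.0667 nM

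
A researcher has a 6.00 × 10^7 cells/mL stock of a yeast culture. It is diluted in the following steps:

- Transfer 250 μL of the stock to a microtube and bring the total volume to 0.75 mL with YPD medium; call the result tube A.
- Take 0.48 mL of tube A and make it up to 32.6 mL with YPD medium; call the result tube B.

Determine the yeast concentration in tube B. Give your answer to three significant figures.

2.94 × 10^5 cells/mL

Step 1: 250 μL brought to 0.75 mL → factor 750/250 = 3
Step 2: 0.48 mL brought to 32.6 mL → factor 32.6/0.48 = 67.917
Overall dilution factor = 3 × 67.917 = 203.75
Final = 6.00 × 10^7 cells/mL / 203.75 = 2.94 × 10^5 cells/mL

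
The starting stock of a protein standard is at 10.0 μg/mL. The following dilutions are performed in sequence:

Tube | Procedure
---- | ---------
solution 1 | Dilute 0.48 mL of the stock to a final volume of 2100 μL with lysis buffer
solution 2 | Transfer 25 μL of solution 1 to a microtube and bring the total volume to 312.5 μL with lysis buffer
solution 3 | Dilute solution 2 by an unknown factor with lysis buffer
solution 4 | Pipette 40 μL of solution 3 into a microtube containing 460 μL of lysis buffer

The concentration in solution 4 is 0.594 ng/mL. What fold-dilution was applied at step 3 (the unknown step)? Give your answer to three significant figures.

Step 1: 0.48 mL brought to 2100 μL → factor 2.1/0.48 = 4.375
Step 2: 25 μL brought to 312.5 μL → factor 312.5/25 = 12.5
Step 3: unknown factor x
Step 4: 40 μL + 460 μL = 500 μL total → factor 500/40 = 12.5
Product of known-step factors = 683.59
Overall factor = 10.0 μg/mL / (0.594 ng/mL) = 16835
x = 16835 / 683.59 = 24.6

24.6-fold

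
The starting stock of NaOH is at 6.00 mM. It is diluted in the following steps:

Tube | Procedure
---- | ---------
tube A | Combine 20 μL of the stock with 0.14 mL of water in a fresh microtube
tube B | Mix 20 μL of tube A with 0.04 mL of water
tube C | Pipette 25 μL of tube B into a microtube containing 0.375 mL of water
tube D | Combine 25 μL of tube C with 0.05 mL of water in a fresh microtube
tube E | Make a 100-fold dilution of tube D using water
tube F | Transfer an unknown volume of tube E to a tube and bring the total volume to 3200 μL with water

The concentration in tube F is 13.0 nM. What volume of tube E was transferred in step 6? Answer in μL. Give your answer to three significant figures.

Step 1: 20 μL + 0.14 mL = 160 μL total → factor 160/20 = 8
Step 2: 20 μL + 0.04 mL = 60 μL total → factor 60/20 = 3
Step 3: 25 μL + 0.375 mL = 400 μL total → factor 400/25 = 16
Step 4: 25 μL + 0.05 mL = 75 μL total → factor 75/25 = 3
Step 5: 100-fold → factor 100
Step 6: v brought to 3200 μL → factor = 3200 μL/v
Product of known-step factors = 1.152 × 10^5
Overall factor = 6.00 mM / (13.0 nM) = 4.6154 × 10^5
Step-6 factor = 4.6154 × 10^5 / 1.152 × 10^5 = 4.0064
v = 3200 μL / 4.0064 = 799 μL

799 μL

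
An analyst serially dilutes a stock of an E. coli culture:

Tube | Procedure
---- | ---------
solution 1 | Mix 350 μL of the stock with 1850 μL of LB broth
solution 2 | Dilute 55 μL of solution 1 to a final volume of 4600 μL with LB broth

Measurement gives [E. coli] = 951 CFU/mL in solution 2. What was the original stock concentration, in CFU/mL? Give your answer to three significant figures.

Step 1: 350 μL + 1850 μL = 2200 μL total → factor 2200/350 = 6.2857
Step 2: 55 μL brought to 4600 μL → factor 4600/55 = 83.636
Overall dilution factor = 6.2857 × 83.636 = 525.71
Stock = 951 CFU/mL × 525.71 = 5.00 × 10^5 CFU/mL

5.00 × 10^5 CFU/mL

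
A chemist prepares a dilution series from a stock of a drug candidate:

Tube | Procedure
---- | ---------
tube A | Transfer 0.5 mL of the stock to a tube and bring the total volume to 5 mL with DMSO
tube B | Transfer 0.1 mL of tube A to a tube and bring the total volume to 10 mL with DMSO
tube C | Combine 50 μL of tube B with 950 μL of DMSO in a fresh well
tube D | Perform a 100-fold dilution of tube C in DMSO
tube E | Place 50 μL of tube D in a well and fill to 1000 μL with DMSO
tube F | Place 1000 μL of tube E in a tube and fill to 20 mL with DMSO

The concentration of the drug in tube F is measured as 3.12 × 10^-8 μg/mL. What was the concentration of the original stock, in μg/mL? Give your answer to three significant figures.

25.0 μg/mL

Step 1: 0.5 mL brought to 5 mL → factor 5/0.5 = 10
Step 2: 0.1 mL brought to 10 mL → factor 10/0.1 = 100
Step 3: 50 μL + 950 μL = 1000 μL total → factor 1000/50 = 20
Step 4: 100-fold → factor 100
Step 5: 50 μL brought to 1000 μL → factor 1000/50 = 20
Step 6: 1000 μL brought to 20 mL → factor 20000/1000 = 20
Overall dilution factor = 10 × 100 × 20 × 100 × 20 × 20 = 8 × 10^8
Stock = 3.12 × 10^-8 μg/mL × 8 × 10^8 = 25.0 μg/mL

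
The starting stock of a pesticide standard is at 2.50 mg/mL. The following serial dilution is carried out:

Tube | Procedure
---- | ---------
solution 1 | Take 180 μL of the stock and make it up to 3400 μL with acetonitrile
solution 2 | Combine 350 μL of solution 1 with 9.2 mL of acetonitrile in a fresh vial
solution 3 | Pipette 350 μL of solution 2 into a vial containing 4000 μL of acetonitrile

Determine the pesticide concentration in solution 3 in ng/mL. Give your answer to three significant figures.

390 ng/mL

Step 1: 180 μL brought to 3400 μL → factor 3400/180 = 18.889
Step 2: 350 μL + 9.2 mL = 9550 μL total → factor 9550/350 = 27.286
Step 3: 350 μL + 4000 μL = 4350 μL total → factor 4350/350 = 12.429
Overall dilution factor = 18.889 × 27.286 × 12.429 = 6405.6
Final = 2.50 mg/mL / 6405.6 = 0.0003903 mg/mL = 390 ng/mL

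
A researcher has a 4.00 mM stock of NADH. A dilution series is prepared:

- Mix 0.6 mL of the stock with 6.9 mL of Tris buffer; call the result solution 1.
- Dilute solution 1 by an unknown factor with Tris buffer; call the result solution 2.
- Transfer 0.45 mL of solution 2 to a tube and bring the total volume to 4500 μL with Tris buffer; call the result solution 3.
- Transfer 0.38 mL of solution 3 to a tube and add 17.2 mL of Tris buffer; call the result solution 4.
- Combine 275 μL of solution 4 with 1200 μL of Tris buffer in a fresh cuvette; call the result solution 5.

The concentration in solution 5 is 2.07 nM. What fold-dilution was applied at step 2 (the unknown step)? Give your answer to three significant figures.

62.3-fold

Step 1: 0.6 mL + 6.9 mL = 7.5 mL total → factor 7.5/0.6 = 12.5
Step 2: unknown factor x
Step 3: 0.45 mL brought to 4500 μL → factor 4.5/0.45 = 10
Step 4: 0.38 mL + 17.2 mL = 17.58 mL total → factor 17.58/0.38 = 46.263
Step 5: 275 μL + 1200 μL = 1475 μL total → factor 1475/275 = 5.3636
Product of known-step factors = 31017
Overall factor = 4.00 mM / (2.07 nM) = 1.9324 × 10^6
x = 1.9324 × 10^6 / 31017 = 62.3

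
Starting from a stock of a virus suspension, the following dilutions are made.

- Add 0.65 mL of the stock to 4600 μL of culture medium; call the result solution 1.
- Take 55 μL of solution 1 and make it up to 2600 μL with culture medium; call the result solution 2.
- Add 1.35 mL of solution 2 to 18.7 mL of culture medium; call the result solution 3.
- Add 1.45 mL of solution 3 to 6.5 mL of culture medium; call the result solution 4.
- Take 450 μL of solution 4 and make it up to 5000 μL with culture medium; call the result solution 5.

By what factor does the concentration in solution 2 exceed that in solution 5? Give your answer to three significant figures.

905

Step 1: 0.65 mL + 4600 μL = 5.25 mL total → factor 5.25/0.65 = 8.0769
Step 2: 55 μL brought to 2600 μL → factor 2600/55 = 47.273
Step 3: 1.35 mL + 18.7 mL = 20.05 mL total → factor 20.05/1.35 = 14.852
Step 4: 1.45 mL + 6.5 mL = 7.95 mL total → factor 7.95/1.45 = 5.4828
Step 5: 450 μL brought to 5000 μL → factor 5000/450 = 11.111
Dilution factor to solution 2 = 381.82; to solution 5 = 3.4546 × 10^5
[solution 2]/[solution 5] = (factor to solution 5)/(factor to solution 2) = 3.4546 × 10^5/381.82 = 905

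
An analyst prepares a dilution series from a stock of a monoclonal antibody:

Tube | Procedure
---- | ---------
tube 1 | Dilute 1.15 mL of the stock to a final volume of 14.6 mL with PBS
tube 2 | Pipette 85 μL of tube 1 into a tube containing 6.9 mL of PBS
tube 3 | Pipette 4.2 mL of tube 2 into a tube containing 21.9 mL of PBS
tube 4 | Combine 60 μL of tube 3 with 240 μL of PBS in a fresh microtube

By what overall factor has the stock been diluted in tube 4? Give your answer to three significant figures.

3.24 × 10^4

Step 1: 1.15 mL brought to 14.6 mL → factor 14.6/1.15 = 12.696
Step 2: 85 μL + 6.9 mL = 6985 μL total → factor 6985/85 = 82.176
Step 3: 4.2 mL + 21.9 mL = 26.1 mL total → factor 26.1/4.2 = 6.2143
Step 4: 60 μL + 240 μL = 300 μL total → factor 300/60 = 5
Overall dilution factor = 12.696 × 82.176 × 6.2143 × 5 = 32416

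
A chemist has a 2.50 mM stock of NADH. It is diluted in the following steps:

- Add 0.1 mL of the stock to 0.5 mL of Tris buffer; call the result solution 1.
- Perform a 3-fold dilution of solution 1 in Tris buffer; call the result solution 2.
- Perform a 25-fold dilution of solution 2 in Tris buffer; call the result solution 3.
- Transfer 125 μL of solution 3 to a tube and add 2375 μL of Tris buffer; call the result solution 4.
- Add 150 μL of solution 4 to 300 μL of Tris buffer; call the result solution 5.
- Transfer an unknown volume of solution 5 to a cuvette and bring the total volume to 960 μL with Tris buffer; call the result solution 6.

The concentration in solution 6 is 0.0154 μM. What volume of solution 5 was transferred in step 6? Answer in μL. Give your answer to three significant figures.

160 μL

Step 1: 0.1 mL + 0.5 mL = 0.6 mL total → factor 0.6/0.1 = 6
Step 2: 3-fold → factor 3
Step 3: 25-fold → factor 25
Step 4: 125 μL + 2375 μL = 2500 μL total → factor 2500/125 = 20
Step 5: 150 μL + 300 μL = 450 μL total → factor 450/150 = 3
Step 6: v brought to 960 μL → factor = 960 μL/v
Product of known-step factors = 27000
Overall factor = 2.50 mM / (0.0154 μM) = 1.6234 × 10^5
Step-6 factor = 1.6234 × 10^5 / 27000 = 6.0125
v = 960 μL / 6.0125 = 160 μL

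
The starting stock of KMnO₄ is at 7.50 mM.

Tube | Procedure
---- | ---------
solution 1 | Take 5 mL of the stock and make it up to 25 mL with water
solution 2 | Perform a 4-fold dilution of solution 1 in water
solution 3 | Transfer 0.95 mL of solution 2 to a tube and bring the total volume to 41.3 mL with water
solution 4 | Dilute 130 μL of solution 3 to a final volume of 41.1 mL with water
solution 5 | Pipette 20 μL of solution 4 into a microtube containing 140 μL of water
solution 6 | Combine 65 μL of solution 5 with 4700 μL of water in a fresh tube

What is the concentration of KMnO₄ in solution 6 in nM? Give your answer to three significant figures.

0.0465 nM

Step 1: 5 mL brought to 25 mL → factor 25/5 = 5
Step 2: 4-fold → factor 4
Step 3: 0.95 mL brought to 41.3 mL → factor 41.3/0.95 = 43.474
Step 4: 130 μL brought to 41.1 mL → factor 41100/130 = 316.15
Step 5: 20 μL + 140 μL = 160 μL total → factor 160/20 = 8
Step 6: 65 μL + 4700 μL = 4765 μL total → factor 4765/65 = 73.308
Overall dilution factor = 5 × 4 × 43.474 × 316.15 × 8 × 73.308 = 1.6121 × 10^8
Final = 7.50 mM / 1.6121 × 10^8 = 4.652 × 10^-8 mM = 0.0465 nM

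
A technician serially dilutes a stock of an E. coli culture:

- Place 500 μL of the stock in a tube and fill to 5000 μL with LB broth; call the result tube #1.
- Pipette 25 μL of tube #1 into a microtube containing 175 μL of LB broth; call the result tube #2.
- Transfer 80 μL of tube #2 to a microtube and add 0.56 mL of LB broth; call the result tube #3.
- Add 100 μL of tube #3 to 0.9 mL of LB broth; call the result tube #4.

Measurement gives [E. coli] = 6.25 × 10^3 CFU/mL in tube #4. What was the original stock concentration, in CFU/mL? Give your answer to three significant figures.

Step 1: 500 μL brought to 5000 μL → factor 5000/500 = 10
Step 2: 25 μL + 175 μL = 200 μL total → factor 200/25 = 8
Step 3: 80 μL + 0.56 mL = 640 μL total → factor 640/80 = 8
Step 4: 100 μL + 0.9 mL = 1000 μL total → factor 1000/100 = 10
Overall dilution factor = 10 × 8 × 8 × 10 = 6400
Stock = 6.25 × 10^3 CFU/mL × 6400 = 4.00 × 10^7 CFU/mL

4.00 × 10^7 CFU/mL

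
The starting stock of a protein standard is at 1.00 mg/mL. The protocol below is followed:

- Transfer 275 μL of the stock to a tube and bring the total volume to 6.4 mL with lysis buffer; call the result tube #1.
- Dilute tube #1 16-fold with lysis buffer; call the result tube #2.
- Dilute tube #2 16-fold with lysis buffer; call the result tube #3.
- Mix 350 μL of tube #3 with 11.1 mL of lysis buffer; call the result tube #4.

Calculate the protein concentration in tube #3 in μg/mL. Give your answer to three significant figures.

Step 1: 275 μL brought to 6.4 mL → factor 6400/275 = 23.273
Step 2: 16-fold → factor 16
Step 3: 16-fold → factor 16
Dilution factor through tube #3 = 23.273 × 16 × 16 = 5957.8
[tube #3] = 1.00 mg/mL / 5957.8 = 0.0001678 mg/mL = 0.168 μg/mL

0.168 μg/mL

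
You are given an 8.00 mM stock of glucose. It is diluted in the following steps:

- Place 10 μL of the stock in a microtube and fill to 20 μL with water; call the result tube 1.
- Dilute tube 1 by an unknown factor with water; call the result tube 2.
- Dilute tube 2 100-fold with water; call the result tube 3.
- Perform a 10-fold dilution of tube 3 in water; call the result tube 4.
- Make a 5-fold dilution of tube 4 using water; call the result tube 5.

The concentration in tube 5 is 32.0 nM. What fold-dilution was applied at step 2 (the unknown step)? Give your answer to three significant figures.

Step 1: 10 μL brought to 20 μL → factor 20/10 = 2
Step 2: unknown factor x
Step 3: 100-fold → factor 100
Step 4: 10-fold → factor 10
Step 5: 5-fold → factor 5
Product of known-step factors = 10000
Overall factor = 8.00 mM / (32.0 nM) = 2.5 × 10^5
x = 2.5 × 10^5 / 10000 = 25.0

25.0-fold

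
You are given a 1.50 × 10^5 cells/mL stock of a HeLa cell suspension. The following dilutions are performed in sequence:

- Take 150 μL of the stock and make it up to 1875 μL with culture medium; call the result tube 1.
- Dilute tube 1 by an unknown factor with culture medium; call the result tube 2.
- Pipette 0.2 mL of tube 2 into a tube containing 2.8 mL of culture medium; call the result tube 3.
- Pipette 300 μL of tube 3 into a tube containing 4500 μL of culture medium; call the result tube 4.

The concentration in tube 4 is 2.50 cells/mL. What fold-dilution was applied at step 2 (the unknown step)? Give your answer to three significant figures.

Step 1: 150 μL brought to 1875 μL → factor 1875/150 = 12.5
Step 2: unknown factor x
Step 3: 0.2 mL + 2.8 mL = 3 mL total → factor 3/0.2 = 15
Step 4: 300 μL + 4500 μL = 4800 μL total → factor 4800/300 = 16
Product of known-step factors = 3000
Overall factor = 1.50 × 10^5 cells/mL / (2.50 cells/mL) = 60000
x = 60000 / 3000 = 20.0

20.0-fold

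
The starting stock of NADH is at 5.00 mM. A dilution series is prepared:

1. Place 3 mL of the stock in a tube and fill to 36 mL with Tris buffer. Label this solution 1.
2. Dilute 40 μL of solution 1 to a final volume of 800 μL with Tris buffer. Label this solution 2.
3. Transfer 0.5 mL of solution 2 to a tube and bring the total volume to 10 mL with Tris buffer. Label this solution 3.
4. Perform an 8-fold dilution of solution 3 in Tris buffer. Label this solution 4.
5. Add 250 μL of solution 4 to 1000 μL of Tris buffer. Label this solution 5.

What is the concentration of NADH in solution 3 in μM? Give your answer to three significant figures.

1.04 μM

Step 1: 3 mL brought to 36 mL → factor 36/3 = 12
Step 2: 40 μL brought to 800 μL → factor 800/40 = 20
Step 3: 0.5 mL brought to 10 mL → factor 10/0.5 = 20
Dilution factor through solution 3 = 12 × 20 × 20 = 4800
[solution 3] = 5.00 mM / 4800 = 0.001042 mM = 1.04 μM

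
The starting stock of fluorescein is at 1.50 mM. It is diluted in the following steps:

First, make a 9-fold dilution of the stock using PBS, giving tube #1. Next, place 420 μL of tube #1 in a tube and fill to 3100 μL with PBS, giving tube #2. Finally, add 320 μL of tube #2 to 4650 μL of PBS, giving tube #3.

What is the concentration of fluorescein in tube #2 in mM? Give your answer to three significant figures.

0.0226 mM

Step 1: 9-fold → factor 9
Step 2: 420 μL brought to 3100 μL → factor 3100/420 = 7.381
Dilution factor through tube #2 = 9 × 7.381 = 66.429
[tube #2] = 1.50 mM / 66.429 = 0.0226 mM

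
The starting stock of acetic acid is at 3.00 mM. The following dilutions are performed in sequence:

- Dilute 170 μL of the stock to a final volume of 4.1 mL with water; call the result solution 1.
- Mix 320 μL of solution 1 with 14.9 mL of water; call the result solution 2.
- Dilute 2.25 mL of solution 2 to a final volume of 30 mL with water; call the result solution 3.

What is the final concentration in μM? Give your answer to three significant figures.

Step 1: 170 μL brought to 4.1 mL → factor 4100/170 = 24.118
Step 2: 320 μL + 14.9 mL = 15220 μL total → factor 15220/320 = 47.562
Step 3: 2.25 mL brought to 30 mL → factor 30/2.25 = 13.333
Overall dilution factor = 24.118 × 47.562 × 13.333 = 15295
Final = 3.00 mM / 15295 = 0.0001961 mM = 0.196 μM

0.196 μM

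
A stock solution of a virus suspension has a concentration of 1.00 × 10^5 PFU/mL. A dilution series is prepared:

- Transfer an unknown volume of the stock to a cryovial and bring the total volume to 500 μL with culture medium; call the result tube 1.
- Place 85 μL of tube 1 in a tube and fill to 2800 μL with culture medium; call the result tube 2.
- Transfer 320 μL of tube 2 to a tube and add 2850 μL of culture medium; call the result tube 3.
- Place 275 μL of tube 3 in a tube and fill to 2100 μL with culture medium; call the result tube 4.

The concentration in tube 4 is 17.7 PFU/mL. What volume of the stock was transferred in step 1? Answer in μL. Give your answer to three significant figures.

Step 1: v brought to 500 μL → factor = 500 μL/v
Step 2: 85 μL brought to 2800 μL → factor 2800/85 = 32.941
Step 3: 320 μL + 2850 μL = 3170 μL total → factor 3170/320 = 9.9062
Step 4: 275 μL brought to 2100 μL → factor 2100/275 = 7.6364
Product of known-step factors = 2491.9
Overall factor = 1.00 × 10^5 PFU/mL / (17.7 PFU/mL) = 5649.7
Step-1 factor = 5649.7 / 2491.9 = 2.2672
v = 500 μL / 2.2672 = 221 μL

221 μL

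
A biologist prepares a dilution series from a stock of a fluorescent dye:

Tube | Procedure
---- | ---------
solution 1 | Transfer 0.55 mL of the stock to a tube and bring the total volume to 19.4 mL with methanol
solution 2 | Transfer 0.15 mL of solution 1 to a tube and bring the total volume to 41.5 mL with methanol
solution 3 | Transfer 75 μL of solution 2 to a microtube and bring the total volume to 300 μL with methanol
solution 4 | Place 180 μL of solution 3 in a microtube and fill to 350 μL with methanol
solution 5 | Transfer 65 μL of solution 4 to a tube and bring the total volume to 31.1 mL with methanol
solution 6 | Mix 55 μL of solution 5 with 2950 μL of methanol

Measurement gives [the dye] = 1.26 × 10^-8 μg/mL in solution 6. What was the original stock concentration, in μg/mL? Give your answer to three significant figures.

Step 1: 0.55 mL brought to 19.4 mL → factor 19.4/0.55 = 35.273
Step 2: 0.15 mL brought to 41.5 mL → factor 41.5/0.15 = 276.67
Step 3: 75 μL brought to 300 μL → factor 300/75 = 4
Step 4: 180 μL brought to 350 μL → factor 350/180 = 1.9444
Step 5: 65 μL brought to 31.1 mL → factor 31100/65 = 478.46
Step 6: 55 μL + 2950 μL = 3005 μL total → factor 3005/55 = 54.636
Overall dilution factor = 35.273 × 276.67 × 4 × 1.9444 × 478.46 × 54.636 = 1.9842 × 10^9
Stock = 1.26 × 10^-8 μg/mL × 1.9842 × 10^9 = 25.0 μg/mL

25.0 μg/mL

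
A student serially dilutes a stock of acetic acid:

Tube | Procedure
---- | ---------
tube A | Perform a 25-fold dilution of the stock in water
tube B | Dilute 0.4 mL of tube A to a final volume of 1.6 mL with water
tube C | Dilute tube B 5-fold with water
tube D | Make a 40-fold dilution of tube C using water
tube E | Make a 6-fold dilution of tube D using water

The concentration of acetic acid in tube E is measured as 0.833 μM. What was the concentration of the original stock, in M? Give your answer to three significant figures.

0.100 M

Step 1: 25-fold → factor 25
Step 2: 0.4 mL brought to 1.6 mL → factor 1.6/0.4 = 4
Step 3: 5-fold → factor 5
Step 4: 40-fold → factor 40
Step 5: 6-fold → factor 6
Overall dilution factor = 25 × 4 × 5 × 40 × 6 = 1.2 × 10^5
Stock = 0.833 μM × 1.2 × 10^5 = 9.996 × 10^4 μM = 0.100 M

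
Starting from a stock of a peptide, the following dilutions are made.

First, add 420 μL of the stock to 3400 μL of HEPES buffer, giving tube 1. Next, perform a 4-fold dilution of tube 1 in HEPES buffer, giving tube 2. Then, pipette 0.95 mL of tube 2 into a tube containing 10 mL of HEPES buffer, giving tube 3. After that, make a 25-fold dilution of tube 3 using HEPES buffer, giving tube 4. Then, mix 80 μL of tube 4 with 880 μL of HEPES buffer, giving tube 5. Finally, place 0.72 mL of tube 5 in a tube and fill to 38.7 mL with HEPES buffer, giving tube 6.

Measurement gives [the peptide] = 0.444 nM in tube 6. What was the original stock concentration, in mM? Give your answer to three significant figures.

Step 1: 420 μL + 3400 μL = 3820 μL total → factor 3820/420 = 9.0952
Step 2: 4-fold → factor 4
Step 3: 0.95 mL + 10 mL = 10.95 mL total → factor 10.95/0.95 = 11.526
Step 4: 25-fold → factor 25
Step 5: 80 μL + 880 μL = 960 μL total → factor 960/80 = 12
Step 6: 0.72 mL brought to 38.7 mL → factor 38.7/0.72 = 53.75
Overall dilution factor = 9.0952 × 4 × 11.526 × 25 × 12 × 53.75 = 6.7618 × 10^6
Stock = 0.444 nM × 6.7618 × 10^6 = 3.002 × 10^6 nM = 3.00 mM

3.00 mM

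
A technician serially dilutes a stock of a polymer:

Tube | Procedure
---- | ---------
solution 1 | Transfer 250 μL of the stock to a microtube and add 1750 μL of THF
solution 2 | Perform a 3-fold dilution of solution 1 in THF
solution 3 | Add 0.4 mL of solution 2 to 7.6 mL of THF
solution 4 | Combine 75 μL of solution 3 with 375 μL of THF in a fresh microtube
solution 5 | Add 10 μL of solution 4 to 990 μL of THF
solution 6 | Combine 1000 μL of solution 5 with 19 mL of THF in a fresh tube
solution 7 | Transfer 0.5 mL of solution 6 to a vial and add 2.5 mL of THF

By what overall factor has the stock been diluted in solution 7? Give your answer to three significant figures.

3.46 × 10^7

Step 1: 250 μL + 1750 μL = 2000 μL total → factor 2000/250 = 8
Step 2: 3-fold → factor 3
Step 3: 0.4 mL + 7.6 mL = 8 mL total → factor 8/0.4 = 20
Step 4: 75 μL + 375 μL = 450 μL total → factor 450/75 = 6
Step 5: 10 μL + 990 μL = 1000 μL total → factor 1000/10 = 100
Step 6: 1000 μL + 19 mL = 20000 μL total → factor 20000/1000 = 20
Step 7: 0.5 mL + 2.5 mL = 3 mL total → factor 3/0.5 = 6
Overall dilution factor = 8 × 3 × 20 × 6 × 100 × 20 × 6 = 3.456 × 10^7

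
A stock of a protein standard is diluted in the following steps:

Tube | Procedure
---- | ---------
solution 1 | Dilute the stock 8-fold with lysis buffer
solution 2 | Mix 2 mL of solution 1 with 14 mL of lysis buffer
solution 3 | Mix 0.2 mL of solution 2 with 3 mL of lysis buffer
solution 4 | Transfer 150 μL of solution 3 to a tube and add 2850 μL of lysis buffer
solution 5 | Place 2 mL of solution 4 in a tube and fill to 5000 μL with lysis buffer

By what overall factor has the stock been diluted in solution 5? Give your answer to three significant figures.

Step 1: 8-fold → factor 8
Step 2: 2 mL + 14 mL = 16 mL total → factor 16/2 = 8
Step 3: 0.2 mL + 3 mL = 3.2 mL total → factor 3.2/0.2 = 16
Step 4: 150 μL + 2850 μL = 3000 μL total → factor 3000/150 = 20
Step 5: 2 mL brought to 5000 μL → factor 5/2 = 2.5
Overall dilution factor = 8 × 8 × 16 × 20 × 2.5 = 51200

5.12 × 10^4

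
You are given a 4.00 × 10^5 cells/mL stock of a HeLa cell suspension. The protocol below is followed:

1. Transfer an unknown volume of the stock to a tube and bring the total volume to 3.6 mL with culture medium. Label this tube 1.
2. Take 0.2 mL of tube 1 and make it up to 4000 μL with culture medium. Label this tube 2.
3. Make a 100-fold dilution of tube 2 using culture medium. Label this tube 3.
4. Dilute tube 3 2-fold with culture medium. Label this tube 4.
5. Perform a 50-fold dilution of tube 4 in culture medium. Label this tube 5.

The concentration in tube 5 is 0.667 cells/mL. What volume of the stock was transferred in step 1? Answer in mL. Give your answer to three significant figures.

1.20 mL

Step 1: v brought to 3.6 mL → factor = 3.6 mL/v
Step 2: 0.2 mL brought to 4000 μL → factor 4/0.2 = 20
Step 3: 100-fold → factor 100
Step 4: 2-fold → factor 2
Step 5: 50-fold → factor 50
Product of known-step factors = 2 × 10^5
Overall factor = 4.00 × 10^5 cells/mL / (0.667 cells/mL) = 5.997 × 10^5
Step-1 factor = 5.997 × 10^5 / 2 × 10^5 = 2.9985
v = 3.6 mL / 2.9985 = 1.20 mL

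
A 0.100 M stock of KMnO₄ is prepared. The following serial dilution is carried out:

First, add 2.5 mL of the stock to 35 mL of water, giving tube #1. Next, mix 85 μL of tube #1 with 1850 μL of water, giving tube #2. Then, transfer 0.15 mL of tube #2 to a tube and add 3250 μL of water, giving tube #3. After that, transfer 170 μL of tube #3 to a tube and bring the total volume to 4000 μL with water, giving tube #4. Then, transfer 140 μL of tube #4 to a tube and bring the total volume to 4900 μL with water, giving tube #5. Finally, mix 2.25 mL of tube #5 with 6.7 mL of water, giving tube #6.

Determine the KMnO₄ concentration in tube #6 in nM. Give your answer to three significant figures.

Step 1: 2.5 mL + 35 mL = 37.5 mL total → factor 37.5/2.5 = 15
Step 2: 85 μL + 1850 μL = 1935 μL total → factor 1935/85 = 22.765
Step 3: 0.15 mL + 3250 μL = 3.4 mL total → factor 3.4/0.15 = 22.667
Step 4: 170 μL brought to 4000 μL → factor 4000/170 = 23.529
Step 5: 140 μL brought to 4900 μL → factor 4900/140 = 35
Step 6: 2.25 mL + 6.7 mL = 8.95 mL total → factor 8.95/2.25 = 3.9778
Overall dilution factor = 15 × 22.765 × 22.667 × 23.529 × 35 × 3.9778 = 2.5355 × 10^7
Final = 0.100 M / 2.5355 × 10^7 = 3.944 × 10^-9 M = 3.94 nM

3.94 nM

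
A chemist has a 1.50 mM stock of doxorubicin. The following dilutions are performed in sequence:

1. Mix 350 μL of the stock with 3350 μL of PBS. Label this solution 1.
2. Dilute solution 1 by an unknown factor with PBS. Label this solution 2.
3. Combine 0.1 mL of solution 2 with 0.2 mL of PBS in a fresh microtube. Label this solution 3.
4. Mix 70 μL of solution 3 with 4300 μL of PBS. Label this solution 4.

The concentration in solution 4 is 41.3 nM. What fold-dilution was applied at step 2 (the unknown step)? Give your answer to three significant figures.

18.3-fold

Step 1: 350 μL + 3350 μL = 3700 μL total → factor 3700/350 = 10.571
Step 2: unknown factor x
Step 3: 0.1 mL + 0.2 mL = 0.3 mL total → factor 0.3/0.1 = 3
Step 4: 70 μL + 4300 μL = 4370 μL total → factor 4370/70 = 62.429
Product of known-step factors = 1979.9
Overall factor = 1.50 mM / (41.3 nM) = 36320
x = 36320 / 1979.9 = 18.3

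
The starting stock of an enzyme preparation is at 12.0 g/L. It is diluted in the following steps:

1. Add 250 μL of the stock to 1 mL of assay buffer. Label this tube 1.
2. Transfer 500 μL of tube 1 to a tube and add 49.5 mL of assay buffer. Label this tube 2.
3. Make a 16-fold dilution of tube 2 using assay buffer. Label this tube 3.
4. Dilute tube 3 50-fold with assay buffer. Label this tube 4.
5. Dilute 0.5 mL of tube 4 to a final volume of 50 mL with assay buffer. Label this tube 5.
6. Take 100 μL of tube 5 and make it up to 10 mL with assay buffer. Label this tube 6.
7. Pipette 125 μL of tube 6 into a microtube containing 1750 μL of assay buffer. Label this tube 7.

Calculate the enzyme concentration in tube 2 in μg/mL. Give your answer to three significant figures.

Step 1: 250 μL + 1 mL = 1250 μL total → factor 1250/250 = 5
Step 2: 500 μL + 49.5 mL = 50000 μL total → factor 50000/500 = 100
Dilution factor through tube 2 = 5 × 100 = 500
[tube 2] = 12.0 g/L / 500 = 0.02400 g/L = 24.0 μg/mL

24.0 μg/mL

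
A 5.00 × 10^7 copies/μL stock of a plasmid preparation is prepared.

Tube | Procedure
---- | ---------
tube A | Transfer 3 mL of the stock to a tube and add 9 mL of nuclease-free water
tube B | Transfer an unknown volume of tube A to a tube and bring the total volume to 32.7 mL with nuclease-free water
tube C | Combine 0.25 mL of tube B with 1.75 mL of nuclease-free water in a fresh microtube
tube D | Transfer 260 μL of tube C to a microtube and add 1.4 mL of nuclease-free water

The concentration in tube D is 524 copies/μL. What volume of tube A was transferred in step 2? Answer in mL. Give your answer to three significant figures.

0.0700 mL

Step 1: 3 mL + 9 mL = 12 mL total → factor 12/3 = 4
Step 2: v brought to 32.7 mL → factor = 32.7 mL/v
Step 3: 0.25 mL + 1.75 mL = 2 mL total → factor 2/0.25 = 8
Step 4: 260 μL + 1.4 mL = 1660 μL total → factor 1660/260 = 6.3846
Product of known-step factors = 204.31
Overall factor = 5.00 × 10^7 copies/μL / (524 copies/μL) = 95420
Step-2 factor = 95420 / 204.31 = 467.04
v = 32.7 mL / 467.04 = 0.0700 mL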